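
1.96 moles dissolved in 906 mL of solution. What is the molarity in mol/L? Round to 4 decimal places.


Convert volume to liters: V_L = V_mL / 1000.
V_L = 906 / 1000 = 0.906 L
M = n / V_L = 1.96 / 0.906
M = 2.16335541 mol/L, rounded to 4 dp:

2.1634 mol/L


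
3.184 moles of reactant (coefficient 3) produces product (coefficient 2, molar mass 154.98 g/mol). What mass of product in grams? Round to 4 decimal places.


Use the coefficient ratio to convert reactant moles to product moles, then multiply by the product's molar mass.
moles_P = moles_R * (coeff_P / coeff_R) = 3.184 * (2/3) = 2.122667
mass_P = moles_P * M_P = 2.122667 * 154.98
mass_P = 328.97093166 g, rounded to 4 dp:

328.9709 g


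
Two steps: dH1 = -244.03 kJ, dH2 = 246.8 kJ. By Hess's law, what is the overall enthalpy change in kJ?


Hess's law: enthalpy is a state function, so add the step enthalpies.
dH_total = dH1 + dH2 = -244.03 + (246.8)
dH_total = 2.77 kJ:

2.77 kJ


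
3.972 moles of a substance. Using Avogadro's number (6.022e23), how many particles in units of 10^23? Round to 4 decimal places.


N = n * NA, then divide by 1e23 for the requested units.
N / 1e23 = n * 6.022
N / 1e23 = 3.972 * 6.022
N / 1e23 = 23.919384, rounded to 4 dp:

23.9194


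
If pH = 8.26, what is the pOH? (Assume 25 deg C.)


At 25 deg C, pH + pOH = 14.
pOH = 14 - pH = 14 - 8.26
pOH = 5.74:

5.74


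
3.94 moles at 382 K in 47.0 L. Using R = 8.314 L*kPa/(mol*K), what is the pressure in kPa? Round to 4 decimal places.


PV = nRT, solve for P = nRT / V.
nRT = 3.94 * 8.314 * 382 = 12513.2351
P = 12513.2351 / 47.0
P = 266.23904468 kPa, rounded to 4 dp:

266.2390 kPa


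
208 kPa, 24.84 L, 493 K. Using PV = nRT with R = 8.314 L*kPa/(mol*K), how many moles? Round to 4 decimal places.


PV = nRT, solve for n = PV / (RT).
PV = 208 * 24.84 = 5166.72
RT = 8.314 * 493 = 4098.802
n = 5166.72 / 4098.802
n = 1.26054393 mol, rounded to 4 dp:

1.2605 mol


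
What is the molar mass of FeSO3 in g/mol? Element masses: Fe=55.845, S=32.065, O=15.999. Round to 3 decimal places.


M = sum(count * atomic_mass) over atoms.
M = 1*55.845 + 1*32.065 + 3*15.999
M = 55.845 + 32.065 + 47.997
M = 135.907 g/mol, rounded to 3 dp:

135.907 g/mol


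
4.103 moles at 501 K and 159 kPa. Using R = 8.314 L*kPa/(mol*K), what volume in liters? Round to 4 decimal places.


PV = nRT, solve for V = nRT / P.
nRT = 4.103 * 8.314 * 501 = 17090.2833
V = 17090.2833 / 159
V = 107.48605849 L, rounded to 4 dp:

107.4861 L


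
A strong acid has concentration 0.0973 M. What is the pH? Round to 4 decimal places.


A strong acid dissociates completely, so [H+] equals the given concentration.
pH = -log10([H+]) = -log10(0.0973)
pH = 1.01188716, rounded to 4 dp:

1.0119


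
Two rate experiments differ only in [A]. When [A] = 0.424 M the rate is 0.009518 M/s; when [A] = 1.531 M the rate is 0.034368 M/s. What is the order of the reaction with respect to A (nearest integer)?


Rate is proportional to [A]^n, so rate2/rate1 = ([A]2/[A]1)^n. Take logs to solve for n.
rate2/rate1 = 0.034368 / 0.009518 = 3.6108
[A]2/[A]1 = 1.531 / 0.424 = 3.6108
n = ln(3.6108) / ln(3.6108) = 1.0
Nearest integer order:

1


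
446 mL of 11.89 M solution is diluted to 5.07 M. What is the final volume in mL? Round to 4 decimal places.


Dilution: M1*V1 = M2*V2, solve for V2.
V2 = M1*V1 / M2
V2 = 11.89 * 446 / 5.07
V2 = 5302.94 / 5.07
V2 = 1045.94477318 mL, rounded to 4 dp:

1045.9448 mL


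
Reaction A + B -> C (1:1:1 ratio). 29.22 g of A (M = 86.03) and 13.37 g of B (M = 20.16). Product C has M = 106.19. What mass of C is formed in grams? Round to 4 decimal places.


Find moles of each reactant; the smaller value is the limiting reagent in a 1:1:1 reaction, so moles_C equals moles of the limiter.
n_A = mass_A / M_A = 29.22 / 86.03 = 0.339649 mol
n_B = mass_B / M_B = 13.37 / 20.16 = 0.663194 mol
Limiting reagent: A (smaller), n_limiting = 0.339649 mol
mass_C = n_limiting * M_C = 0.339649 * 106.19
mass_C = 36.06732731 g, rounded to 4 dp:

36.0673 g


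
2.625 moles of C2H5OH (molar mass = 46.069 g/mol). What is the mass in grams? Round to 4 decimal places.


mass = n * M
mass = 2.625 * 46.069
mass = 120.931125 g, rounded to 4 dp:

120.9311 g


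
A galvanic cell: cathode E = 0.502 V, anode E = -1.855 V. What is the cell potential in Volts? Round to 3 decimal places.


Standard cell potential: E_cell = E_cathode - E_anode.
E_cell = 0.502 - (-1.855)
E_cell = 2.357 V, rounded to 3 dp:

2.357 V


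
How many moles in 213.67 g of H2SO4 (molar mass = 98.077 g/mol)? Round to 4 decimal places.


n = mass / M
n = 213.67 / 98.077
n = 2.17859437 mol, rounded to 4 dp:

2.1786 mol


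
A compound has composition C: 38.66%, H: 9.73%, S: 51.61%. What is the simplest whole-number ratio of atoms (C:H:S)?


Assume 100 g of compound, divide each mass% by atomic mass to get moles, then normalize by the smallest to get a raw atom ratio.
Moles per 100 g: C: 38.66/12.011 = 3.2187, H: 9.73/1.008 = 9.6528, S: 51.61/32.065 = 1.6095
Raw ratio (divide by min = 1.6095): C: 2.0, H: 5.997, S: 1.0
Multiply by 1 to clear fractions: C: 2.0 ~= 2, H: 5.997 ~= 6, S: 1.0 ~= 1
Reduce by GCD to get the simplest whole-number ratio:

2:6:1


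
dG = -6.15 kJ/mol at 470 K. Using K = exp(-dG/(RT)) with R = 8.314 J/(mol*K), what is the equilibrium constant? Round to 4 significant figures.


dG is in kJ/mol; multiply by 1000 to match R in J/(mol*K).
RT = 8.314 * 470 = 3907.58 J/mol
exponent = -dG*1000 / (RT) = -(-6.15*1000) / 3907.58 = 1.57386413
K = exp(1.57386413)
K = 4.8252576, rounded to 4 significant figures:

4.825


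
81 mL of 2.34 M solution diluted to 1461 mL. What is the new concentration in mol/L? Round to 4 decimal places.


Dilution: M1*V1 = M2*V2, solve for M2.
M2 = M1*V1 / V2
M2 = 2.34 * 81 / 1461
M2 = 189.54 / 1461
M2 = 0.12973306 mol/L, rounded to 4 dp:

0.1297 mol/L


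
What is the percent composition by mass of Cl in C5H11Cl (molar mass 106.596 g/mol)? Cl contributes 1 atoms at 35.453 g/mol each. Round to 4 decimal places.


pct = 100 * (n_elem * M_elem) / M_total
mass_contribution = 1 * 35.453 = 35.453 g/mol
pct = 100 * 35.453 / 106.596
pct = 33.25922173 %, rounded to 4 dp:

33.2592 %


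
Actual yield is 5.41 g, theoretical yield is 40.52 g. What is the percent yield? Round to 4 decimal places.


% yield = 100 * actual / theoretical
% yield = 100 * 5.41 / 40.52
% yield = 13.35143139 %, rounded to 4 dp:

13.3514 %


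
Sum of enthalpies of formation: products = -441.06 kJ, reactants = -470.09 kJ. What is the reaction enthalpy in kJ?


dH_rxn = sum(dH_f products) - sum(dH_f reactants)
dH_rxn = -441.06 - (-470.09)
dH_rxn = 29.03 kJ:

29.03 kJ


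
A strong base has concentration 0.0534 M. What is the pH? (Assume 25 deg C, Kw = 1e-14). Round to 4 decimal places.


A strong base dissociates completely, so [OH-] equals the given concentration.
pOH = -log10([OH-]) = -log10(0.0534) = 1.272459
pH = 14 - pOH = 14 - 1.272459
pH = 12.727541, rounded to 4 dp:

12.7275


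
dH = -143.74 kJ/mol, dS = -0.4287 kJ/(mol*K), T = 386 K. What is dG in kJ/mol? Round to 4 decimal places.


Gibbs: dG = dH - T*dS (consistent units, dS already in kJ/(mol*K)).
T*dS = 386 * -0.4287 = -165.4782
dG = -143.74 - (-165.4782)
dG = 21.7382 kJ/mol, rounded to 4 dp:

21.7382 kJ/mol


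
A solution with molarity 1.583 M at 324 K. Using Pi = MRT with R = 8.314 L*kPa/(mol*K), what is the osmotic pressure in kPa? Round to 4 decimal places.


Osmotic pressure (van't Hoff): Pi = M*R*T.
RT = 8.314 * 324 = 2693.736
Pi = 1.583 * 2693.736
Pi = 4264.184088 kPa, rounded to 4 dp:

4264.1841 kPa


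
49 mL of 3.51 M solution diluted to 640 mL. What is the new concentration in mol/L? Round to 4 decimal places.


Dilution: M1*V1 = M2*V2, solve for M2.
M2 = M1*V1 / V2
M2 = 3.51 * 49 / 640
M2 = 171.99 / 640
M2 = 0.26873437 mol/L, rounded to 4 dp:

0.2687 mol/L


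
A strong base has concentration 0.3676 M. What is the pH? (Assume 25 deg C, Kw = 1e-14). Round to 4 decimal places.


A strong base dissociates completely, so [OH-] equals the given concentration.
pOH = -log10([OH-]) = -log10(0.3676) = 0.434624
pH = 14 - pOH = 14 - 0.434624
pH = 13.565376, rounded to 4 dp:

13.5654


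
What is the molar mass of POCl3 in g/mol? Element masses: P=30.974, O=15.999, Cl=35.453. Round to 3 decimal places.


M = sum(count * atomic_mass) over atoms.
M = 1*30.974 + 1*15.999 + 3*35.453
M = 30.974 + 15.999 + 106.359
M = 153.332 g/mol, rounded to 3 dp:

153.332 g/mol


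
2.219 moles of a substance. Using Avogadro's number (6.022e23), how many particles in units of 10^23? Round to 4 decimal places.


N = n * NA, then divide by 1e23 for the requested units.
N / 1e23 = n * 6.022
N / 1e23 = 2.219 * 6.022
N / 1e23 = 13.362818, rounded to 4 dp:

13.3628


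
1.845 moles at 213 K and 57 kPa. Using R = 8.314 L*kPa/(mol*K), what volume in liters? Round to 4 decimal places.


PV = nRT, solve for V = nRT / P.
nRT = 1.845 * 8.314 * 213 = 3267.2773
V = 3267.2773 / 57
V = 57.32065439 L, rounded to 4 dp:

57.3207 L


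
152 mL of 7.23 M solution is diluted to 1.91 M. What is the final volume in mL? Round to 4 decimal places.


Dilution: M1*V1 = M2*V2, solve for V2.
V2 = M1*V1 / M2
V2 = 7.23 * 152 / 1.91
V2 = 1098.96 / 1.91
V2 = 575.37172775 mL, rounded to 4 dp:

575.3717 mL


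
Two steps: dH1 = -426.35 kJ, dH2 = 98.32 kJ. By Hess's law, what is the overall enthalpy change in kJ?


Hess's law: enthalpy is a state function, so add the step enthalpies.
dH_total = dH1 + dH2 = -426.35 + (98.32)
dH_total = -328.03 kJ:

-328.03 kJ


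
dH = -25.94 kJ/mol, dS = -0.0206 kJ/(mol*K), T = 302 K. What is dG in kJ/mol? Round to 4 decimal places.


Gibbs: dG = dH - T*dS (consistent units, dS already in kJ/(mol*K)).
T*dS = 302 * -0.0206 = -6.2212
dG = -25.94 - (-6.2212)
dG = -19.7188 kJ/mol, rounded to 4 dp:

-19.7188 kJ/mol


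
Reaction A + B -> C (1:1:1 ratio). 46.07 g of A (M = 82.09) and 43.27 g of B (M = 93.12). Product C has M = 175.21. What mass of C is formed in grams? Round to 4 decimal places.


Find moles of each reactant; the smaller value is the limiting reagent in a 1:1:1 reaction, so moles_C equals moles of the limiter.
n_A = mass_A / M_A = 46.07 / 82.09 = 0.561213 mol
n_B = mass_B / M_B = 43.27 / 93.12 = 0.464669 mol
Limiting reagent: B (smaller), n_limiting = 0.464669 mol
mass_C = n_limiting * M_C = 0.464669 * 175.21
mass_C = 81.41465549 g, rounded to 4 dp:

81.4147 g


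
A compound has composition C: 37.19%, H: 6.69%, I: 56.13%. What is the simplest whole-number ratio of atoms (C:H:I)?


Assume 100 g of compound, divide each mass% by atomic mass to get moles, then normalize by the smallest to get a raw atom ratio.
Moles per 100 g: C: 37.19/12.011 = 3.0963, H: 6.69/1.008 = 6.6369, I: 56.13/126.904 = 0.4423
Raw ratio (divide by min = 0.4423): C: 7.0, H: 15.005, I: 1.0
Multiply by 1 to clear fractions: C: 7.0 ~= 7, H: 15.005 ~= 15, I: 1.0 ~= 1
Reduce by GCD to get the simplest whole-number ratio:

7:15:1


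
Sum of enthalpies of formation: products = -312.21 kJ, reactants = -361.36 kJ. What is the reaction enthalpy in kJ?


dH_rxn = sum(dH_f products) - sum(dH_f reactants)
dH_rxn = -312.21 - (-361.36)
dH_rxn = 49.15 kJ:

49.15 kJ


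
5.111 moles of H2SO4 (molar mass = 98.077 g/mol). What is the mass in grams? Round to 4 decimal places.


mass = n * M
mass = 5.111 * 98.077
mass = 501.271547 g, rounded to 4 dp:

501.2715 g


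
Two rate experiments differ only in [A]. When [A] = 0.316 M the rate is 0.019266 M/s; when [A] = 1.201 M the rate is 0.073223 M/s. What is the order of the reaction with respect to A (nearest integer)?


Rate is proportional to [A]^n, so rate2/rate1 = ([A]2/[A]1)^n. Take logs to solve for n.
rate2/rate1 = 0.073223 / 0.019266 = 3.8006
[A]2/[A]1 = 1.201 / 0.316 = 3.8006
n = ln(3.8006) / ln(3.8006) = 1.0
Nearest integer order:

1


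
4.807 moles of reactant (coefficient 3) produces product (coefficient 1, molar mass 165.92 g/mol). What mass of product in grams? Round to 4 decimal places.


Use the coefficient ratio to convert reactant moles to product moles, then multiply by the product's molar mass.
moles_P = moles_R * (coeff_P / coeff_R) = 4.807 * (1/3) = 1.602333
mass_P = moles_P * M_P = 1.602333 * 165.92
mass_P = 265.85909136 g, rounded to 4 dp:

265.8591 g


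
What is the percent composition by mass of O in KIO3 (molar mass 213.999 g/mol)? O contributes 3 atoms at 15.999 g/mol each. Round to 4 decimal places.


pct = 100 * (n_elem * M_elem) / M_total
mass_contribution = 3 * 15.999 = 47.997 g/mol
pct = 100 * 47.997 / 213.999
pct = 22.42860948 %, rounded to 4 dp:

22.4286 %


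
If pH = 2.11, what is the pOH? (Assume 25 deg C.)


At 25 deg C, pH + pOH = 14.
pOH = 14 - pH = 14 - 2.11
pOH = 11.89:

11.89


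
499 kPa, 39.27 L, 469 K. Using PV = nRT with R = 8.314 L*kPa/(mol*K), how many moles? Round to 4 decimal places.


PV = nRT, solve for n = PV / (RT).
PV = 499 * 39.27 = 19595.73
RT = 8.314 * 469 = 3899.266
n = 19595.73 / 3899.266
n = 5.02549198 mol, rounded to 4 dp:

5.0255 mol


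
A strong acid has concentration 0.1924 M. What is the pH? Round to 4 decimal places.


A strong acid dissociates completely, so [H+] equals the given concentration.
pH = -log10([H+]) = -log10(0.1924)
pH = 0.71579493, rounded to 4 dp:

0.7158


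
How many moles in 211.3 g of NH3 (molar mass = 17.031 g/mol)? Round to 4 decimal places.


n = mass / M
n = 211.3 / 17.031
n = 12.40678762 mol, rounded to 4 dp:

12.4068 mol


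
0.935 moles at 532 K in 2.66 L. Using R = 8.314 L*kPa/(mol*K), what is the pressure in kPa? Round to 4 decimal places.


PV = nRT, solve for P = nRT / V.
nRT = 0.935 * 8.314 * 532 = 4135.5499
P = 4135.5499 / 2.66
P = 1554.71800752 kPa, rounded to 4 dp:

1554.7180 kPa


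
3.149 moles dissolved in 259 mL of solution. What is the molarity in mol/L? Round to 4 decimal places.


Convert volume to liters: V_L = V_mL / 1000.
V_L = 259 / 1000 = 0.259 L
M = n / V_L = 3.149 / 0.259
M = 12.15830116 mol/L, rounded to 4 dp:

12.1583 mol/L


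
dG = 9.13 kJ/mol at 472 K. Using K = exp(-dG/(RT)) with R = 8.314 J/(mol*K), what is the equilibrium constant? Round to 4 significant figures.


dG is in kJ/mol; multiply by 1000 to match R in J/(mol*K).
RT = 8.314 * 472 = 3924.208 J/mol
exponent = -dG*1000 / (RT) = -(9.13*1000) / 3924.208 = -2.32658412
K = exp(-2.32658412)
K = 0.097628666, rounded to 4 significant figures:

0.09763


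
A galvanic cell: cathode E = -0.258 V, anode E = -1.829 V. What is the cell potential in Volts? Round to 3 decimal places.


Standard cell potential: E_cell = E_cathode - E_anode.
E_cell = -0.258 - (-1.829)
E_cell = 1.571 V, rounded to 3 dp:

1.571 V


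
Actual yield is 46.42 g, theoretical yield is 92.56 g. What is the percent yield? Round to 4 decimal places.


% yield = 100 * actual / theoretical
% yield = 100 * 46.42 / 92.56
% yield = 50.15125324 %, rounded to 4 dp:

50.1513 %


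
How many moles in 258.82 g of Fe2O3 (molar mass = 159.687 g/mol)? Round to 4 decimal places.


n = mass / M
n = 258.82 / 159.687
n = 1.62079568 mol, rounded to 4 dp:

1.6208 mol


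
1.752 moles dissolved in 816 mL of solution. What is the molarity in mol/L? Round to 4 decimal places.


Convert volume to liters: V_L = V_mL / 1000.
V_L = 816 / 1000 = 0.816 L
M = n / V_L = 1.752 / 0.816
M = 2.14705882 mol/L, rounded to 4 dp:

2.1471 mol/L


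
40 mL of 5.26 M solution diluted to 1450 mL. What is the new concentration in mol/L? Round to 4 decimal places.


Dilution: M1*V1 = M2*V2, solve for M2.
M2 = M1*V1 / V2
M2 = 5.26 * 40 / 1450
M2 = 210.4 / 1450
M2 = 0.14510345 mol/L, rounded to 4 dp:

0.1451 mol/L


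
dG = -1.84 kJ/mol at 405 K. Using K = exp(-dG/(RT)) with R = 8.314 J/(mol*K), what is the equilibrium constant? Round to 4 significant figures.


dG is in kJ/mol; multiply by 1000 to match R in J/(mol*K).
RT = 8.314 * 405 = 3367.17 J/mol
exponent = -dG*1000 / (RT) = -(-1.84*1000) / 3367.17 = 0.54645296
K = exp(0.54645296)
K = 1.727116, rounded to 4 significant figures:

1.727


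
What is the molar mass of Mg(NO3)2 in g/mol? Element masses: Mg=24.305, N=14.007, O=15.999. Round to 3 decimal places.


M = sum(count * atomic_mass) over atoms.
M = 1*24.305 + 2*14.007 + 6*15.999
M = 24.305 + 28.014 + 95.994
M = 148.313 g/mol, rounded to 3 dp:

148.313 g/mol


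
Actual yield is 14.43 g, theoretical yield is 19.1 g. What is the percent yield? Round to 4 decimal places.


% yield = 100 * actual / theoretical
% yield = 100 * 14.43 / 19.1
% yield = 75.54973822 %, rounded to 4 dp:

75.5497 %


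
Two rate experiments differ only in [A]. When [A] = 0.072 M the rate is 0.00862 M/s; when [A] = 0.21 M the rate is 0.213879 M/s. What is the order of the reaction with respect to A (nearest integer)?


Rate is proportional to [A]^n, so rate2/rate1 = ([A]2/[A]1)^n. Take logs to solve for n.
rate2/rate1 = 0.213879 / 0.00862 = 24.8119
[A]2/[A]1 = 0.21 / 0.072 = 2.9167
n = ln(24.8119) / ln(2.9167) = 3.0
Nearest integer order:

3


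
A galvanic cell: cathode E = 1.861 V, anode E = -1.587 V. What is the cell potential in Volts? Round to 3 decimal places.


Standard cell potential: E_cell = E_cathode - E_anode.
E_cell = 1.861 - (-1.587)
E_cell = 3.448 V, rounded to 3 dp:

3.448 V


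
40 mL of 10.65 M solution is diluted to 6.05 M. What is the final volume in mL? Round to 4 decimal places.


Dilution: M1*V1 = M2*V2, solve for V2.
V2 = M1*V1 / M2
V2 = 10.65 * 40 / 6.05
V2 = 426.0 / 6.05
V2 = 70.41322314 mL, rounded to 4 dp:

70.4132 mL


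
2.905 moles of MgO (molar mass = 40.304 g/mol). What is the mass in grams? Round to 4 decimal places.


mass = n * M
mass = 2.905 * 40.304
mass = 117.08312 g, rounded to 4 dp:

117.0831 g


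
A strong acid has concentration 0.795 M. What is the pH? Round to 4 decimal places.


A strong acid dissociates completely, so [H+] equals the given concentration.
pH = -log10([H+]) = -log10(0.795)
pH = 0.09963287, rounded to 4 dp:

0.0996


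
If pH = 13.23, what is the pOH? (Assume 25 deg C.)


At 25 deg C, pH + pOH = 14.
pOH = 14 - pH = 14 - 13.23
pOH = 0.77:

0.77


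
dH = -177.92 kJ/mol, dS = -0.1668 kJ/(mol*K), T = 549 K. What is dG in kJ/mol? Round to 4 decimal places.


Gibbs: dG = dH - T*dS (consistent units, dS already in kJ/(mol*K)).
T*dS = 549 * -0.1668 = -91.5732
dG = -177.92 - (-91.5732)
dG = -86.3468 kJ/mol, rounded to 4 dp:

-86.3468 kJ/mol


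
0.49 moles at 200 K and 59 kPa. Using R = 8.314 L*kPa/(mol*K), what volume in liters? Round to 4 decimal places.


PV = nRT, solve for V = nRT / P.
nRT = 0.49 * 8.314 * 200 = 814.772
V = 814.772 / 59
V = 13.80969492 L, rounded to 4 dp:

13.8097 L


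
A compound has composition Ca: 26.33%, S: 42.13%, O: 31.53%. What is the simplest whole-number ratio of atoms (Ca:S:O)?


Assume 100 g of compound, divide each mass% by atomic mass to get moles, then normalize by the smallest to get a raw atom ratio.
Moles per 100 g: Ca: 26.33/40.078 = 0.657, S: 42.13/32.065 = 1.3139, O: 31.53/15.999 = 1.9707
Raw ratio (divide by min = 0.657): Ca: 1.0, S: 2.0, O: 3.0
Multiply by 1 to clear fractions: Ca: 1.0 ~= 1, S: 2.0 ~= 2, O: 3.0 ~= 3
Reduce by GCD to get the simplest whole-number ratio:

1:2:3


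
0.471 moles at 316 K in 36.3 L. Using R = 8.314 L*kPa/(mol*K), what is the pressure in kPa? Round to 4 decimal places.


PV = nRT, solve for P = nRT / V.
nRT = 0.471 * 8.314 * 316 = 1237.4225
P = 1237.4225 / 36.3
P = 34.0887741 kPa, rounded to 4 dp:

34.0888 kPa


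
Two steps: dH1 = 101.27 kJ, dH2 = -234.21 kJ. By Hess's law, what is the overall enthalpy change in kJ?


Hess's law: enthalpy is a state function, so add the step enthalpies.
dH_total = dH1 + dH2 = 101.27 + (-234.21)
dH_total = -132.94 kJ:

-132.94 kJ


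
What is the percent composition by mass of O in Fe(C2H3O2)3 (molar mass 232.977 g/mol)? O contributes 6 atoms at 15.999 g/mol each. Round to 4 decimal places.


pct = 100 * (n_elem * M_elem) / M_total
mass_contribution = 6 * 15.999 = 95.994 g/mol
pct = 100 * 95.994 / 232.977
pct = 41.2032089 %, rounded to 4 dp:

41.2032 %


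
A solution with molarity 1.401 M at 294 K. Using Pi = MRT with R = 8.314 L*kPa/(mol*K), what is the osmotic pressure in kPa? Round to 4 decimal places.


Osmotic pressure (van't Hoff): Pi = M*R*T.
RT = 8.314 * 294 = 2444.316
Pi = 1.401 * 2444.316
Pi = 3424.486716 kPa, rounded to 4 dp:

3424.4867 kPa


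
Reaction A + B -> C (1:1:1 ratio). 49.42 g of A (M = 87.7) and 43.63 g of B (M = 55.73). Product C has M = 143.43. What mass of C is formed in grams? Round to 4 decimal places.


Find moles of each reactant; the smaller value is the limiting reagent in a 1:1:1 reaction, so moles_C equals moles of the limiter.
n_A = mass_A / M_A = 49.42 / 87.7 = 0.563512 mol
n_B = mass_B / M_B = 43.63 / 55.73 = 0.782882 mol
Limiting reagent: A (smaller), n_limiting = 0.563512 mol
mass_C = n_limiting * M_C = 0.563512 * 143.43
mass_C = 80.82452616 g, rounded to 4 dp:

80.8245 g


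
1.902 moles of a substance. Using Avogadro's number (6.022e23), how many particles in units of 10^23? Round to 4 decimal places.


N = n * NA, then divide by 1e23 for the requested units.
N / 1e23 = n * 6.022
N / 1e23 = 1.902 * 6.022
N / 1e23 = 11.453844, rounded to 4 dp:

11.4538


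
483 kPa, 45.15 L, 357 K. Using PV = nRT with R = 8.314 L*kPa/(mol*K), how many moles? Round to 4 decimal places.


PV = nRT, solve for n = PV / (RT).
PV = 483 * 45.15 = 21807.45
RT = 8.314 * 357 = 2968.098
n = 21807.45 / 2968.098
n = 7.34728099 mol, rounded to 4 dp:

7.3473 mol


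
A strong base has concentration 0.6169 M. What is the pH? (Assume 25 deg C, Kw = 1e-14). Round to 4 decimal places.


A strong base dissociates completely, so [OH-] equals the given concentration.
pOH = -log10([OH-]) = -log10(0.6169) = 0.209785
pH = 14 - pOH = 14 - 0.209785
pH = 13.790215, rounded to 4 dp:

13.7902


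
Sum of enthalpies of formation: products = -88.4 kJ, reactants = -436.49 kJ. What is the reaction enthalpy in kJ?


dH_rxn = sum(dH_f products) - sum(dH_f reactants)
dH_rxn = -88.4 - (-436.49)
dH_rxn = 348.09 kJ:

348.09 kJ


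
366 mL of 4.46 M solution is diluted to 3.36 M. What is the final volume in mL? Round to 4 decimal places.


Dilution: M1*V1 = M2*V2, solve for V2.
V2 = M1*V1 / M2
V2 = 4.46 * 366 / 3.36
V2 = 1632.36 / 3.36
V2 = 485.82142857 mL, rounded to 4 dp:

485.8214 mL


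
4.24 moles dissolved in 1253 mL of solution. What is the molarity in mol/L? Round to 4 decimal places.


Convert volume to liters: V_L = V_mL / 1000.
V_L = 1253 / 1000 = 1.253 L
M = n / V_L = 4.24 / 1.253
M = 3.38387869 mol/L, rounded to 4 dp:

3.3839 mol/L


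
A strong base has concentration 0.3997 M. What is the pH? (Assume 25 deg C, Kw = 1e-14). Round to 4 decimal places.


A strong base dissociates completely, so [OH-] equals the given concentration.
pOH = -log10([OH-]) = -log10(0.3997) = 0.398266
pH = 14 - pOH = 14 - 0.398266
pH = 13.601734, rounded to 4 dp:

13.6017


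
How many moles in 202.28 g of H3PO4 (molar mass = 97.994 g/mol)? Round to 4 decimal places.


n = mass / M
n = 202.28 / 97.994
n = 2.06420801 mol, rounded to 4 dp:

2.0642 mol


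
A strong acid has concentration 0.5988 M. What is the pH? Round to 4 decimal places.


A strong acid dissociates completely, so [H+] equals the given concentration.
pH = -log10([H+]) = -log10(0.5988)
pH = 0.22271821, rounded to 4 dp:

0.2227


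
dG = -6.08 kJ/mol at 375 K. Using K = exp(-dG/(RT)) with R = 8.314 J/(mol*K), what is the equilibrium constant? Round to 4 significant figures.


dG is in kJ/mol; multiply by 1000 to match R in J/(mol*K).
RT = 8.314 * 375 = 3117.75 J/mol
exponent = -dG*1000 / (RT) = -(-6.08*1000) / 3117.75 = 1.95012429
K = exp(1.95012429)
K = 7.0295612, rounded to 4 significant figures:

7.030


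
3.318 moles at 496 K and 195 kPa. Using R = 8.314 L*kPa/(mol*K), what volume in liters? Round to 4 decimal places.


PV = nRT, solve for V = nRT / P.
nRT = 3.318 * 8.314 * 496 = 13682.5826
V = 13682.5826 / 195
V = 70.16709026 L, rounded to 4 dp:

70.1671 L


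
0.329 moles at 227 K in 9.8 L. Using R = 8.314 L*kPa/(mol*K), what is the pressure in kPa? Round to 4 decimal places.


PV = nRT, solve for P = nRT / V.
nRT = 0.329 * 8.314 * 227 = 620.9145
P = 620.9145 / 9.8
P = 63.35862245 kPa, rounded to 4 dp:

63.3586 kPa


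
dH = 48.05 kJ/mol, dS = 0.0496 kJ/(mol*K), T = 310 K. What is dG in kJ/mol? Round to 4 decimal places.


Gibbs: dG = dH - T*dS (consistent units, dS already in kJ/(mol*K)).
T*dS = 310 * 0.0496 = 15.376
dG = 48.05 - (15.376)
dG = 32.674 kJ/mol, rounded to 4 dp:

32.6740 kJ/mol


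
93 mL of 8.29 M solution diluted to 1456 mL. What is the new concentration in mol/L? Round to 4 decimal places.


Dilution: M1*V1 = M2*V2, solve for M2.
M2 = M1*V1 / V2
M2 = 8.29 * 93 / 1456
M2 = 770.97 / 1456
M2 = 0.52951236 mol/L, rounded to 4 dp:

0.5295 mol/L


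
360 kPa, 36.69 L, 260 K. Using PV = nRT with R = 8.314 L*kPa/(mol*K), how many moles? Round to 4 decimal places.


PV = nRT, solve for n = PV / (RT).
PV = 360 * 36.69 = 13208.4
RT = 8.314 * 260 = 2161.64
n = 13208.4 / 2161.64
n = 6.11036065 mol, rounded to 4 dp:

6.1104 mol


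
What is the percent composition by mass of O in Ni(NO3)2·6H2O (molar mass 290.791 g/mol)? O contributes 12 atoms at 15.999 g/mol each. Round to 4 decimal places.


pct = 100 * (n_elem * M_elem) / M_total
mass_contribution = 12 * 15.999 = 191.988 g/mol
pct = 100 * 191.988 / 290.791
pct = 66.02267608 %, rounded to 4 dp:

66.0227 %


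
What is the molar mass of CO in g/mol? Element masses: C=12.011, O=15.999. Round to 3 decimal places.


M = sum(count * atomic_mass) over atoms.
M = 1*12.011 + 1*15.999
M = 12.011 + 15.999
M = 28.01 g/mol, rounded to 3 dp:

28.010 g/mol


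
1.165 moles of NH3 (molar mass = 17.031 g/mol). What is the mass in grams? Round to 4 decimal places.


mass = n * M
mass = 1.165 * 17.031
mass = 19.841115 g, rounded to 4 dp:

19.8411 g


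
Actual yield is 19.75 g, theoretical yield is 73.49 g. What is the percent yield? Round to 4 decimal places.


% yield = 100 * actual / theoretical
% yield = 100 * 19.75 / 73.49
% yield = 26.87440468 %, rounded to 4 dp:

26.8744 %


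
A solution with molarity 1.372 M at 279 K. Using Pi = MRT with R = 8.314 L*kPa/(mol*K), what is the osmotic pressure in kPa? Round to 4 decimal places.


Osmotic pressure (van't Hoff): Pi = M*R*T.
RT = 8.314 * 279 = 2319.606
Pi = 1.372 * 2319.606
Pi = 3182.499432 kPa, rounded to 4 dp:

3182.4994 kPa


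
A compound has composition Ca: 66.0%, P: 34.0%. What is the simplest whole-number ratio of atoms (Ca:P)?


Assume 100 g of compound, divide each mass% by atomic mass to get moles, then normalize by the smallest to get a raw atom ratio.
Moles per 100 g: Ca: 66.0/40.078 = 1.6468, P: 34.0/30.974 = 1.0977
Raw ratio (divide by min = 1.0977): Ca: 1.5, P: 1.0
Multiply by 2 to clear fractions: Ca: 3.0 ~= 3, P: 2.0 ~= 2
Reduce by GCD to get the simplest whole-number ratio:

3:2


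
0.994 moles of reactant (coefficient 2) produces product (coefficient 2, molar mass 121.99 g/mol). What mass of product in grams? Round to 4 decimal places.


Use the coefficient ratio to convert reactant moles to product moles, then multiply by the product's molar mass.
moles_P = moles_R * (coeff_P / coeff_R) = 0.994 * (2/2) = 0.994
mass_P = moles_P * M_P = 0.994 * 121.99
mass_P = 121.25806 g, rounded to 4 dp:

121.2581 g


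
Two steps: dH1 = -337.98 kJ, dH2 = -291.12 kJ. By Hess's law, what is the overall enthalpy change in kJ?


Hess's law: enthalpy is a state function, so add the step enthalpies.
dH_total = dH1 + dH2 = -337.98 + (-291.12)
dH_total = -629.1 kJ:

-629.10 kJ


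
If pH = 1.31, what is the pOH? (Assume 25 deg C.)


At 25 deg C, pH + pOH = 14.
pOH = 14 - pH = 14 - 1.31
pOH = 12.69:

12.69


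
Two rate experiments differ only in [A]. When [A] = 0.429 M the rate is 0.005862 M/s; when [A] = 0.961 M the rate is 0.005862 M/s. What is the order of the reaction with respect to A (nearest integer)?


Rate is proportional to [A]^n, so rate2/rate1 = ([A]2/[A]1)^n. Take logs to solve for n.
rate2/rate1 = 0.005862 / 0.005862 = 1.0
[A]2/[A]1 = 0.961 / 0.429 = 2.2401
n = ln(1.0) / ln(2.2401) = 0.0
Nearest integer order:

0


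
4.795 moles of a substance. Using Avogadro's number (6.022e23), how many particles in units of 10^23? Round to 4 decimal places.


N = n * NA, then divide by 1e23 for the requested units.
N / 1e23 = n * 6.022
N / 1e23 = 4.795 * 6.022
N / 1e23 = 28.87549, rounded to 4 dp:

28.8755


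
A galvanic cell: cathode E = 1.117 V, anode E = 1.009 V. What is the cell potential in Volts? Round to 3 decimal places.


Standard cell potential: E_cell = E_cathode - E_anode.
E_cell = 1.117 - (1.009)
E_cell = 0.108 V, rounded to 3 dp:

0.108 V


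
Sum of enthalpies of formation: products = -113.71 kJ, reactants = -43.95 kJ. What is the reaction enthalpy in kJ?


dH_rxn = sum(dH_f products) - sum(dH_f reactants)
dH_rxn = -113.71 - (-43.95)
dH_rxn = -69.76 kJ:

-69.76 kJ


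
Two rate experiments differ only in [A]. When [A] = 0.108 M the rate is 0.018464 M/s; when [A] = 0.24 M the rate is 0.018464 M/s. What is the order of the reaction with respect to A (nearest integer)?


Rate is proportional to [A]^n, so rate2/rate1 = ([A]2/[A]1)^n. Take logs to solve for n.
rate2/rate1 = 0.018464 / 0.018464 = 1.0
[A]2/[A]1 = 0.24 / 0.108 = 2.2222
n = ln(1.0) / ln(2.2222) = 0.0
Nearest integer order:

0


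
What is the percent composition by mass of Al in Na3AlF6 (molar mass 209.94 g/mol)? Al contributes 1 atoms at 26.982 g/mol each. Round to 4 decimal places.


pct = 100 * (n_elem * M_elem) / M_total
mass_contribution = 1 * 26.982 = 26.982 g/mol
pct = 100 * 26.982 / 209.94
pct = 12.8522435 %, rounded to 4 dp:

12.8522 %


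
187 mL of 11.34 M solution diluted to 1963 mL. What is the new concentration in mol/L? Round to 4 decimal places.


Dilution: M1*V1 = M2*V2, solve for M2.
M2 = M1*V1 / V2
M2 = 11.34 * 187 / 1963
M2 = 2120.58 / 1963
M2 = 1.08027509 mol/L, rounded to 4 dp:

1.0803 mol/L


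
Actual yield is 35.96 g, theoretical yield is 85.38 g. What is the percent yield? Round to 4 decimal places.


% yield = 100 * actual / theoretical
% yield = 100 * 35.96 / 85.38
% yield = 42.11759194 %, rounded to 4 dp:

42.1176 %


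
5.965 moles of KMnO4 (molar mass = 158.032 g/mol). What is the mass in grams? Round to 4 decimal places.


mass = n * M
mass = 5.965 * 158.032
mass = 942.66088 g, rounded to 4 dp:

942.6609 g


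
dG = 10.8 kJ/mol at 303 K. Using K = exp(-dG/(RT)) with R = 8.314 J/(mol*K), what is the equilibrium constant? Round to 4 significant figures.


dG is in kJ/mol; multiply by 1000 to match R in J/(mol*K).
RT = 8.314 * 303 = 2519.142 J/mol
exponent = -dG*1000 / (RT) = -(10.8*1000) / 2519.142 = -4.28717397
K = exp(-4.28717397)
K = 0.013743711, rounded to 4 significant figures:

0.01374


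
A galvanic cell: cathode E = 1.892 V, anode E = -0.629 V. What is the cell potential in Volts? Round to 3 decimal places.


Standard cell potential: E_cell = E_cathode - E_anode.
E_cell = 1.892 - (-0.629)
E_cell = 2.521 V, rounded to 3 dp:

2.521 V


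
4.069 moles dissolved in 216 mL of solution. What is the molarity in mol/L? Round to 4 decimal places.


Convert volume to liters: V_L = V_mL / 1000.
V_L = 216 / 1000 = 0.216 L
M = n / V_L = 4.069 / 0.216
M = 18.83796296 mol/L, rounded to 4 dp:

18.8380 mol/L


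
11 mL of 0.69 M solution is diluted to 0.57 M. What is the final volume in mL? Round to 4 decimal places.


Dilution: M1*V1 = M2*V2, solve for V2.
V2 = M1*V1 / M2
V2 = 0.69 * 11 / 0.57
V2 = 7.59 / 0.57
V2 = 13.31578947 mL, rounded to 4 dp:

13.3158 mL


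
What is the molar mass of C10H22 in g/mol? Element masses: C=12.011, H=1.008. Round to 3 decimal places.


M = sum(count * atomic_mass) over atoms.
M = 10*12.011 + 22*1.008
M = 120.11 + 22.176
M = 142.286 g/mol, rounded to 3 dp:

142.286 g/mol


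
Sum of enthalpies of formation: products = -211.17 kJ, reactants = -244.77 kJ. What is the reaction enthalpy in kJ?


dH_rxn = sum(dH_f products) - sum(dH_f reactants)
dH_rxn = -211.17 - (-244.77)
dH_rxn = 33.6 kJ:

33.60 kJ


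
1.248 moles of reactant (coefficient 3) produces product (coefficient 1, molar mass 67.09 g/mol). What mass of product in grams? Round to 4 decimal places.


Use the coefficient ratio to convert reactant moles to product moles, then multiply by the product's molar mass.
moles_P = moles_R * (coeff_P / coeff_R) = 1.248 * (1/3) = 0.416
mass_P = moles_P * M_P = 0.416 * 67.09
mass_P = 27.90944 g, rounded to 4 dp:

27.9094 g


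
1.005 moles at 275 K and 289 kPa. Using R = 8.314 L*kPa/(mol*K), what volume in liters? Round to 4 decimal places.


PV = nRT, solve for V = nRT / P.
nRT = 1.005 * 8.314 * 275 = 2297.7817
V = 2297.7817 / 289
V = 7.95080173 L, rounded to 4 dp:

7.9508 L


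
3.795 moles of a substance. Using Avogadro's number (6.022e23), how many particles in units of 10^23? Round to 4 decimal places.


N = n * NA, then divide by 1e23 for the requested units.
N / 1e23 = n * 6.022
N / 1e23 = 3.795 * 6.022
N / 1e23 = 22.85349, rounded to 4 dp:

22.8535


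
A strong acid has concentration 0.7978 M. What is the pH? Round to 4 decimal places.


A strong acid dissociates completely, so [H+] equals the given concentration.
pH = -log10([H+]) = -log10(0.7978)
pH = 0.09810597, rounded to 4 dp:

0.0981


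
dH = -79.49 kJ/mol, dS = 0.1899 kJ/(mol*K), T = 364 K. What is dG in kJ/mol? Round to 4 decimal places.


Gibbs: dG = dH - T*dS (consistent units, dS already in kJ/(mol*K)).
T*dS = 364 * 0.1899 = 69.1236
dG = -79.49 - (69.1236)
dG = -148.6136 kJ/mol, rounded to 4 dp:

-148.6136 kJ/mol


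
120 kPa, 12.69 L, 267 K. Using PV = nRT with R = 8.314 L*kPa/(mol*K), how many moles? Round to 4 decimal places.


PV = nRT, solve for n = PV / (RT).
PV = 120 * 12.69 = 1522.8
RT = 8.314 * 267 = 2219.838
n = 1522.8 / 2219.838
n = 0.68599601 mol, rounded to 4 dp:

0.6860 mol


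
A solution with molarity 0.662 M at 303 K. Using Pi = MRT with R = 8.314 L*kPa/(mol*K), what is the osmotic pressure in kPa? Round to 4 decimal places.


Osmotic pressure (van't Hoff): Pi = M*R*T.
RT = 8.314 * 303 = 2519.142
Pi = 0.662 * 2519.142
Pi = 1667.672004 kPa, rounded to 4 dp:

1667.6720 kPa


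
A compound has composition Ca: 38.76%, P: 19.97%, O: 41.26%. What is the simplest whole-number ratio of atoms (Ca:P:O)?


Assume 100 g of compound, divide each mass% by atomic mass to get moles, then normalize by the smallest to get a raw atom ratio.
Moles per 100 g: Ca: 38.76/40.078 = 0.9671, P: 19.97/30.974 = 0.6447, O: 41.26/15.999 = 2.5789
Raw ratio (divide by min = 0.6447): Ca: 1.5, P: 1.0, O: 4.0
Multiply by 2 to clear fractions: Ca: 3.0 ~= 3, P: 2.0 ~= 2, O: 8.0 ~= 8
Reduce by GCD to get the simplest whole-number ratio:

3:2:8


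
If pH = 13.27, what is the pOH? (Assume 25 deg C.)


At 25 deg C, pH + pOH = 14.
pOH = 14 - pH = 14 - 13.27
pOH = 0.73:

0.73


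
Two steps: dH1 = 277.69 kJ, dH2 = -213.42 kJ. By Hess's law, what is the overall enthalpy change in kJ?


Hess's law: enthalpy is a state function, so add the step enthalpies.
dH_total = dH1 + dH2 = 277.69 + (-213.42)
dH_total = 64.27 kJ:

64.27 kJ


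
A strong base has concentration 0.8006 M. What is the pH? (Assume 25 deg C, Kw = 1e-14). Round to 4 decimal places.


A strong base dissociates completely, so [OH-] equals the given concentration.
pOH = -log10([OH-]) = -log10(0.8006) = 0.096584
pH = 14 - pOH = 14 - 0.096584
pH = 13.903416, rounded to 4 dp:

13.9034


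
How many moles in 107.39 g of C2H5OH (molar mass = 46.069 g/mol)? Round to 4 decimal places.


n = mass / M
n = 107.39 / 46.069
n = 2.33106861 mol, rounded to 4 dp:

2.3311 mol


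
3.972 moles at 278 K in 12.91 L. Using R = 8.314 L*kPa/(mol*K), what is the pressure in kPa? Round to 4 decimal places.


PV = nRT, solve for P = nRT / V.
nRT = 3.972 * 8.314 * 278 = 9180.4518
P = 9180.4518 / 12.91
P = 711.11168087 kPa, rounded to 4 dp:

711.1117 kPa


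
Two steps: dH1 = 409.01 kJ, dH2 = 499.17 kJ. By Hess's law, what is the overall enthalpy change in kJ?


Hess's law: enthalpy is a state function, so add the step enthalpies.
dH_total = dH1 + dH2 = 409.01 + (499.17)
dH_total = 908.18 kJ:

908.18 kJ


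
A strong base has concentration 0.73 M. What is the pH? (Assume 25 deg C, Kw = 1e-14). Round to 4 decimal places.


A strong base dissociates completely, so [OH-] equals the given concentration.
pOH = -log10([OH-]) = -log10(0.73) = 0.136677
pH = 14 - pOH = 14 - 0.136677
pH = 13.863323, rounded to 4 dp:

13.8633


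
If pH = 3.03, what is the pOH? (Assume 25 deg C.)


At 25 deg C, pH + pOH = 14.
pOH = 14 - pH = 14 - 3.03
pOH = 10.97:

10.97


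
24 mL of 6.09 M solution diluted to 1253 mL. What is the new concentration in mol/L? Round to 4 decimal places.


Dilution: M1*V1 = M2*V2, solve for M2.
M2 = M1*V1 / V2
M2 = 6.09 * 24 / 1253
M2 = 146.16 / 1253
M2 = 0.11664804 mol/L, rounded to 4 dp:

0.1166 mol/L


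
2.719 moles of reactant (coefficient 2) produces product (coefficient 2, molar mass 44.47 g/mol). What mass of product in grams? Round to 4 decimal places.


Use the coefficient ratio to convert reactant moles to product moles, then multiply by the product's molar mass.
moles_P = moles_R * (coeff_P / coeff_R) = 2.719 * (2/2) = 2.719
mass_P = moles_P * M_P = 2.719 * 44.47
mass_P = 120.91393 g, rounded to 4 dp:

120.9139 g


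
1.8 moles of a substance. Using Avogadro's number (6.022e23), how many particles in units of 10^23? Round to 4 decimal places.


N = n * NA, then divide by 1e23 for the requested units.
N / 1e23 = n * 6.022
N / 1e23 = 1.8 * 6.022
N / 1e23 = 10.8396, rounded to 4 dp:

10.8396


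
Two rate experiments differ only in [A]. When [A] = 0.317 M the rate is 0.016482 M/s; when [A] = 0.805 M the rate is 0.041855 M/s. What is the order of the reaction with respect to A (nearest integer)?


Rate is proportional to [A]^n, so rate2/rate1 = ([A]2/[A]1)^n. Take logs to solve for n.
rate2/rate1 = 0.041855 / 0.016482 = 2.5394
[A]2/[A]1 = 0.805 / 0.317 = 2.5394
n = ln(2.5394) / ln(2.5394) = 1.0
Nearest integer order:

1


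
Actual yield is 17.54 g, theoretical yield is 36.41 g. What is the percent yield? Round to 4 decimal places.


% yield = 100 * actual / theoretical
% yield = 100 * 17.54 / 36.41
% yield = 48.17357869 %, rounded to 4 dp:

48.1736 %


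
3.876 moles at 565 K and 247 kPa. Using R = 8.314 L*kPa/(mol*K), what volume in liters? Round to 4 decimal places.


PV = nRT, solve for V = nRT / P.
nRT = 3.876 * 8.314 * 565 = 18207.1612
V = 18207.1612 / 247
V = 73.71320324 L, rounded to 4 dp:

73.7132 L


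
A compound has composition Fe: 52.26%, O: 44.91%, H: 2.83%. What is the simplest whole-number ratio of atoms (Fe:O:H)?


Assume 100 g of compound, divide each mass% by atomic mass to get moles, then normalize by the smallest to get a raw atom ratio.
Moles per 100 g: Fe: 52.26/55.845 = 0.9358, O: 44.91/15.999 = 2.8071, H: 2.83/1.008 = 2.8075
Raw ratio (divide by min = 0.9358): Fe: 1.0, O: 3.0, H: 3.0
Multiply by 1 to clear fractions: Fe: 1.0 ~= 1, O: 3.0 ~= 3, H: 3.0 ~= 3
Reduce by GCD to get the simplest whole-number ratio:

1:3:3


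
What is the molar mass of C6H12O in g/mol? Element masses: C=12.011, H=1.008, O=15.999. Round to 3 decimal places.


M = sum(count * atomic_mass) over atoms.
M = 6*12.011 + 12*1.008 + 1*15.999
M = 72.066 + 12.096 + 15.999
M = 100.161 g/mol, rounded to 3 dp:

100.161 g/mol


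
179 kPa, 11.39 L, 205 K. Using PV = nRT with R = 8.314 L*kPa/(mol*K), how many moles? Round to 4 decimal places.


PV = nRT, solve for n = PV / (RT).
PV = 179 * 11.39 = 2038.81
RT = 8.314 * 205 = 1704.37
n = 2038.81 / 1704.37
n = 1.196225 mol, rounded to 4 dp:

1.1962 mol
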